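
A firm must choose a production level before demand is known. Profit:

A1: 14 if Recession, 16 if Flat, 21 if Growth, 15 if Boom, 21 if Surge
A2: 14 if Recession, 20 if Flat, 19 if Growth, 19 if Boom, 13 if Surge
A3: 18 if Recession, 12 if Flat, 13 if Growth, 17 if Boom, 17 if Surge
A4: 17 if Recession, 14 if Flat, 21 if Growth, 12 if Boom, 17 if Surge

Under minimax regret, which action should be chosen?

A1

Column bests: Recession=18, Flat=20, Growth=21, Boom=19, Surge=21.
A1 regrets: 4, 4, 0, 4, 0 → max 4
A2 regrets: 4, 0, 2, 0, 8 → max 8
A3 regrets: 0, 8, 8, 2, 4 → max 8
A4 regrets: 1, 6, 0, 7, 4 → max 7
Smallest max regret = 4 → A1.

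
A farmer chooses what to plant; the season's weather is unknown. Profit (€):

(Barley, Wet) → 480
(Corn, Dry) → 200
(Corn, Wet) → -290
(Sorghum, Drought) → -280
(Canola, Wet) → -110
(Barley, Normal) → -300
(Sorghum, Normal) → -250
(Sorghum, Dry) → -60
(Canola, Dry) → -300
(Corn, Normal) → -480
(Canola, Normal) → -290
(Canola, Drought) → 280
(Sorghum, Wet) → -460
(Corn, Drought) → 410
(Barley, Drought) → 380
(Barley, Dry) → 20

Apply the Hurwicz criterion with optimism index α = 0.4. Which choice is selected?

Barley

Canola: 0.4·280 + 0.6·(-300) = -68
Sorghum: 0.4·(-60) + 0.6·(-460) = -300
Barley: 0.4·480 + 0.6·(-300) = 12
Corn: 0.4·410 + 0.6·(-480) = -124
Highest Hurwicz score = 12 → Barley.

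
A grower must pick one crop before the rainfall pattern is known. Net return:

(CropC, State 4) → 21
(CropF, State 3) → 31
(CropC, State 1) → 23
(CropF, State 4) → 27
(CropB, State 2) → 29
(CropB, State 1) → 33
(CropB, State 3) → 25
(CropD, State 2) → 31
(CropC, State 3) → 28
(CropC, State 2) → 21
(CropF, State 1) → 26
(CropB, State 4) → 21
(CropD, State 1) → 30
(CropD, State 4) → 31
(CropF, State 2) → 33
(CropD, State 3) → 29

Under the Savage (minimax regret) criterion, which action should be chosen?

Column bests: State 1=33, State 2=33, State 3=31, State 4=31.
CropD regrets: 3, 2, 2, 0 → max 3
CropF regrets: 7, 0, 0, 4 → max 7
CropC regrets: 10, 12, 3, 10 → max 12
CropB regrets: 0, 4, 6, 10 → max 10
Smallest max regret = 3 → CropD.

CropD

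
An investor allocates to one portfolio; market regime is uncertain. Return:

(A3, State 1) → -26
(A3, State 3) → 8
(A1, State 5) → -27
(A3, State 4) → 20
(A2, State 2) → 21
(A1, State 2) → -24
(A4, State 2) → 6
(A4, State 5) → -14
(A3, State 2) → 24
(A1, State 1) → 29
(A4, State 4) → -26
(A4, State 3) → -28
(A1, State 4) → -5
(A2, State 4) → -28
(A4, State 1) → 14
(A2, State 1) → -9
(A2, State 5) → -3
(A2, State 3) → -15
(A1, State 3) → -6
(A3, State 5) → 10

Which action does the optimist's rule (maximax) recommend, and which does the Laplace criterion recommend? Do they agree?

maximax → A1; laplace → A3 (disagree)

Row maxima: A1=29, A2=21, A3=24, A4=14
Best best-case = 29 → A1.
Row averages: A1=-6.6, A2=-6.8, A3=7.2, A4=-9.6
Highest average = 7.2 → A3.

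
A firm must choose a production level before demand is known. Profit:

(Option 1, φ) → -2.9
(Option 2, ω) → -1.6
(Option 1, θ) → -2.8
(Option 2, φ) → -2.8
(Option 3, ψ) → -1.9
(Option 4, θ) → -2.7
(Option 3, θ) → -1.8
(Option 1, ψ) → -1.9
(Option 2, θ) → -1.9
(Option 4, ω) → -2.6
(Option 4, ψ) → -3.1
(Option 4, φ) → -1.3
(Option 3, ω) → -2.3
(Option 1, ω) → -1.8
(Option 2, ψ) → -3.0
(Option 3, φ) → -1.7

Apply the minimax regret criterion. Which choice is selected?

Column bests: θ=-1.8, φ=-1.3, ψ=-1.9, ω=-1.6.
Option 1 regrets: 1.0, 1.6, 0.0, 0.2 → max 1.6
Option 2 regrets: 0.1, 1.5, 1.1, 0.0 → max 1.5
Option 3 regrets: 0.0, 0.4, 0.0, 0.7 → max 0.7
Option 4 regrets: 0.9, 0.0, 1.2, 1.0 → max 1.2
Smallest max regret = 0.7 → Option 3.

Option 3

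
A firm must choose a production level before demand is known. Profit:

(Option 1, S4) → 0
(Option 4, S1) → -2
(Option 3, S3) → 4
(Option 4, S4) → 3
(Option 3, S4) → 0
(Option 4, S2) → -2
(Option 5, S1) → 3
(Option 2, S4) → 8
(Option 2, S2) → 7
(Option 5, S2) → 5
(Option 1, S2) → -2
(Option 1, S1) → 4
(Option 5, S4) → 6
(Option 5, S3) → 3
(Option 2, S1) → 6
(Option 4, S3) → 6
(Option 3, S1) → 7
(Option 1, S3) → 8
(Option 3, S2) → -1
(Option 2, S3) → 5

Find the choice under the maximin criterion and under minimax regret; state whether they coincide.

maximin → Option 2; minimax regret → Option 2 (agree)

Row minima: Option 1=-2, Option 2=5, Option 3=-1, Option 4=-2, Option 5=3
Best worst-case = 5 → Option 2.
Column bests: S1=7, S2=7, S3=8, S4=8.
Option 1 regrets: 3, 9, 0, 8 → max 9
Option 2 regrets: 1, 0, 3, 0 → max 3
Option 3 regrets: 0, 8, 4, 8 → max 8
Option 4 regrets: 9, 9, 2, 5 → max 9
Option 5 regrets: 4, 2, 5, 2 → max 5
Smallest max regret = 3 → Option 2.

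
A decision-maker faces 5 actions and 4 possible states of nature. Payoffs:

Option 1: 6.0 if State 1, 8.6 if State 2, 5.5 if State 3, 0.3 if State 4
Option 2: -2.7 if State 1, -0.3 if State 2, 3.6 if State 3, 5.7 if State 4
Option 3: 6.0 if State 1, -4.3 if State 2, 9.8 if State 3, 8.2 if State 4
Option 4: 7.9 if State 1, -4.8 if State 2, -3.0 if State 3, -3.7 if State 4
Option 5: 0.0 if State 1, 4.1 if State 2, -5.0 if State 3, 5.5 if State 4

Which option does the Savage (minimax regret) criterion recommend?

Column bests: State 1=7.9, State 2=8.6, State 3=9.8, State 4=8.2.
Option 1 regrets: 1.9, 0.0, 4.3, 7.9 → max 7.9
Option 2 regrets: 10.6, 8.9, 6.2, 2.5 → max 10.6
Option 3 regrets: 1.9, 12.9, 0.0, 0.0 → max 12.9
Option 4 regrets: 0.0, 13.4, 12.8, 11.9 → max 13.4
Option 5 regrets: 7.9, 4.5, 14.8, 2.7 → max 14.8
Smallest max regret = 7.9 → Option 1.

Option 1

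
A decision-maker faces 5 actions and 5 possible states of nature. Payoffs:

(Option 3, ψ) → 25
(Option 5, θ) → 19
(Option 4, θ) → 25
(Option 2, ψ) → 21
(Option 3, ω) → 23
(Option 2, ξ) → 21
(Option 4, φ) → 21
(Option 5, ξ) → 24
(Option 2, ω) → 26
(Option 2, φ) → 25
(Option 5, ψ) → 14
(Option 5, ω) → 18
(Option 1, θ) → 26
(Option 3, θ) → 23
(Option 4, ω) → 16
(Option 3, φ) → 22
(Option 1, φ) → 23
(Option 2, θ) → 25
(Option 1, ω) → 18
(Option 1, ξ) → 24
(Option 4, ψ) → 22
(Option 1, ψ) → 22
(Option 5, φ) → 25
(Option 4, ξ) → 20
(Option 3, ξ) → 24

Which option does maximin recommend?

Row minima: Option 1=18, Option 2=21, Option 3=22, Option 4=16, Option 5=14
Best worst-case = 22 → Option 3.

Option 3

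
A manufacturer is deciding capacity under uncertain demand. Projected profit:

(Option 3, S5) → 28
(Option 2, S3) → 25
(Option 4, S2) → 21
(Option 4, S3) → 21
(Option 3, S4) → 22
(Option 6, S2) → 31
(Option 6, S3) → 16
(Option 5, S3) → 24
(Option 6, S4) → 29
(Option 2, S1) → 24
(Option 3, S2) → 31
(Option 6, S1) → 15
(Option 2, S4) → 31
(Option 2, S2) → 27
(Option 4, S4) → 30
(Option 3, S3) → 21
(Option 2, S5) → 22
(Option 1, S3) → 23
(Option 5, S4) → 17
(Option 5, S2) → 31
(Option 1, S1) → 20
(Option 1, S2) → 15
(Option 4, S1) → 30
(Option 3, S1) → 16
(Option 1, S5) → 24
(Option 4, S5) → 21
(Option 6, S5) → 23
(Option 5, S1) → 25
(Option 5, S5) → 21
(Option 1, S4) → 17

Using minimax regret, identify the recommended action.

Option 2

Column bests: S1=30, S2=31, S3=25, S4=31, S5=28.
Option 1 regrets: 10, 16, 2, 14, 4 → max 16
Option 2 regrets: 6, 4, 0, 0, 6 → max 6
Option 3 regrets: 14, 0, 4, 9, 0 → max 14
Option 4 regrets: 0, 10, 4, 1, 7 → max 10
Option 5 regrets: 5, 0, 1, 14, 7 → max 14
Option 6 regrets: 15, 0, 9, 2, 5 → max 15
Smallest max regret = 6 → Option 2.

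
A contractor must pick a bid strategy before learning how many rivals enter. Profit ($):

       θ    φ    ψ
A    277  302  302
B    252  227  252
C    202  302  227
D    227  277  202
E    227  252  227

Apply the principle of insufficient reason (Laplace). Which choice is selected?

Row averages: A=881/3, B=731/3, C=731/3, D=706/3, E=706/3
Highest average = 881/3 → A.

A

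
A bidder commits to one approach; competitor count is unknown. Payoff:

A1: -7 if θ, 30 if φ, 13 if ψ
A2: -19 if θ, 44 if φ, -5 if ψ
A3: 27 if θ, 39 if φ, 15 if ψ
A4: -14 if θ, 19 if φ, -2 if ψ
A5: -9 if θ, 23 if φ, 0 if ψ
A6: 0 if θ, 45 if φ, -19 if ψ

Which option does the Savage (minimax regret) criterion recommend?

Column bests: θ=27, φ=45, ψ=15.
A1 regrets: 34, 15, 2 → max 34
A2 regrets: 46, 1, 20 → max 46
A3 regrets: 0, 6, 0 → max 6
A4 regrets: 41, 26, 17 → max 41
A5 regrets: 36, 22, 15 → max 36
A6 regrets: 27, 0, 34 → max 34
Smallest max regret = 6 → A3.

A3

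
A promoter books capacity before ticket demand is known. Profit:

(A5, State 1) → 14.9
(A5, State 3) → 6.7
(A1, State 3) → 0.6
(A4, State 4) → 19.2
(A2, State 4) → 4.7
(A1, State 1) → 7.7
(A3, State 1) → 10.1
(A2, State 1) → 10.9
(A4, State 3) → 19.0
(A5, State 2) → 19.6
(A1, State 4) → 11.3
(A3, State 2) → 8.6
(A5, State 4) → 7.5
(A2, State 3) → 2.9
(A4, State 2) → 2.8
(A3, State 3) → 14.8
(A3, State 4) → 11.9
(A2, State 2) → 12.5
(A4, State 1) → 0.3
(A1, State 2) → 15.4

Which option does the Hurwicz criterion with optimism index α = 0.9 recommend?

A1: 0.9·15.4 + 0.1·0.6 = 13.92
A2: 0.9·12.5 + 0.1·2.9 = 11.54
A3: 0.9·14.8 + 0.1·8.6 = 14.18
A4: 0.9·19.2 + 0.1·0.3 = 17.31
A5: 0.9·19.6 + 0.1·6.7 = 18.31
Highest Hurwicz score = 18.31 → A5.

A5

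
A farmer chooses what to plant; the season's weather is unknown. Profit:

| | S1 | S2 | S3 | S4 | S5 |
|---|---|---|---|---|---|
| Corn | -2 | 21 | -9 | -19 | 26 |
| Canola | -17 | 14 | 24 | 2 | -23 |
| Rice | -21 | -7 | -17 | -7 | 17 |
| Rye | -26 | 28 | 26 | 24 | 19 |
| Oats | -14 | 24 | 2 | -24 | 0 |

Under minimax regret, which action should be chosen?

Rye

Column bests: S1=-2, S2=28, S3=26, S4=24, S5=26.
Corn regrets: 0, 7, 35, 43, 0 → max 43
Canola regrets: 15, 14, 2, 22, 49 → max 49
Rice regrets: 19, 35, 43, 31, 9 → max 43
Rye regrets: 24, 0, 0, 0, 7 → max 24
Oats regrets: 12, 4, 24, 48, 26 → max 48
Smallest max regret = 24 → Rye.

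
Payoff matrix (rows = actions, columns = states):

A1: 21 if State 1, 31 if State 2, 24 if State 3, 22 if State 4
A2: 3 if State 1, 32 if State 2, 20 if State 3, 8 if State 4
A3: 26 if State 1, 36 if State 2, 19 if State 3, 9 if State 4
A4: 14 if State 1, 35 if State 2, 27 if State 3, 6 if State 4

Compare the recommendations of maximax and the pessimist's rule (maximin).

Row maxima: A1=31, A2=32, A3=36, A4=35
Best best-case = 36 → A3.
Row minima: A1=21, A2=3, A3=9, A4=6
Best worst-case = 21 → A1.

maximax → A3; maximin → A1 (disagree)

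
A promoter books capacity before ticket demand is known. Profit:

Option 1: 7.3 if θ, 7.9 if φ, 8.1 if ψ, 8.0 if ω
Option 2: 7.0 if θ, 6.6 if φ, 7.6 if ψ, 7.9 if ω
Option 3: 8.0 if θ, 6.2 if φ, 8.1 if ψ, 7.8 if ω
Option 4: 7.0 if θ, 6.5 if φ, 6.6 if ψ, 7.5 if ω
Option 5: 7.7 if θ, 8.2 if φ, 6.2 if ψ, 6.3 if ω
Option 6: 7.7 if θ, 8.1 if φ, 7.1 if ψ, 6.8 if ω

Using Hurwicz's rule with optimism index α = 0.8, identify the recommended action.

Option 1: 0.8·8.1 + 0.2·7.3 = 7.94
Option 2: 0.8·7.9 + 0.2·6.6 = 7.64
Option 3: 0.8·8.1 + 0.2·6.2 = 7.72
Option 4: 0.8·7.5 + 0.2·6.5 = 7.3
Option 5: 0.8·8.2 + 0.2·6.2 = 7.8
Option 6: 0.8·8.1 + 0.2·6.8 = 7.84
Highest Hurwicz score = 7.94 → Option 1.

Option 1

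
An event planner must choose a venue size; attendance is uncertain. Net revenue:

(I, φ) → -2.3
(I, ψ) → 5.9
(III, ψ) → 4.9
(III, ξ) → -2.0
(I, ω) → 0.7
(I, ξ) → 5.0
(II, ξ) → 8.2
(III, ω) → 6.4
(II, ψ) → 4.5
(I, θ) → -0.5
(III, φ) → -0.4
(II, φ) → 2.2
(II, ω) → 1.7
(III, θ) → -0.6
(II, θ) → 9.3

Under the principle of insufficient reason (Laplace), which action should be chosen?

Row averages: I=1.76, II=5.18, III=1.66
Highest average = 5.18 → II.

II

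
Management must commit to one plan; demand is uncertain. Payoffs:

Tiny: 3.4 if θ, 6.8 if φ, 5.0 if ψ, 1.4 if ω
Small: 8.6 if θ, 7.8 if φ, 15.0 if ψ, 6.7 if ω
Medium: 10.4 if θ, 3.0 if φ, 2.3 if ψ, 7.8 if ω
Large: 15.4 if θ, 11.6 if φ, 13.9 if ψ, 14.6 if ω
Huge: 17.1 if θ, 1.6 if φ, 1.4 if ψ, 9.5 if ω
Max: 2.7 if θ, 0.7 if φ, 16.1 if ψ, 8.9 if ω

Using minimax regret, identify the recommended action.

Large

Column bests: θ=17.1, φ=11.6, ψ=16.1, ω=14.6.
Tiny regrets: 13.7, 4.8, 11.1, 13.2 → max 13.7
Small regrets: 8.5, 3.8, 1.1, 7.9 → max 8.5
Medium regrets: 6.7, 8.6, 13.8, 6.8 → max 13.8
Large regrets: 1.7, 0.0, 2.2, 0.0 → max 2.2
Huge regrets: 0.0, 10.0, 14.7, 5.1 → max 14.7
Max regrets: 14.4, 10.9, 0.0, 5.7 → max 14.4
Smallest max regret = 2.2 → Large.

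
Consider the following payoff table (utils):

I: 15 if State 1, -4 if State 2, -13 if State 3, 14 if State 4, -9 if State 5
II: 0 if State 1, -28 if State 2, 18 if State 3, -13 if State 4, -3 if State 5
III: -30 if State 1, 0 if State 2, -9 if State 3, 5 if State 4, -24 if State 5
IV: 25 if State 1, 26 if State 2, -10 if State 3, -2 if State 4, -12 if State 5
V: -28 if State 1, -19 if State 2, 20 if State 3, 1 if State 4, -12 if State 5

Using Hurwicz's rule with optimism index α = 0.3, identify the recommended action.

IV

I: 0.3·15 + 0.7·(-13) = -4.6
II: 0.3·18 + 0.7·(-28) = -14.2
III: 0.3·5 + 0.7·(-30) = -19.5
IV: 0.3·26 + 0.7·(-12) = -0.6
V: 0.3·20 + 0.7·(-28) = -13.6
Highest Hurwicz score = -0.6 → IV.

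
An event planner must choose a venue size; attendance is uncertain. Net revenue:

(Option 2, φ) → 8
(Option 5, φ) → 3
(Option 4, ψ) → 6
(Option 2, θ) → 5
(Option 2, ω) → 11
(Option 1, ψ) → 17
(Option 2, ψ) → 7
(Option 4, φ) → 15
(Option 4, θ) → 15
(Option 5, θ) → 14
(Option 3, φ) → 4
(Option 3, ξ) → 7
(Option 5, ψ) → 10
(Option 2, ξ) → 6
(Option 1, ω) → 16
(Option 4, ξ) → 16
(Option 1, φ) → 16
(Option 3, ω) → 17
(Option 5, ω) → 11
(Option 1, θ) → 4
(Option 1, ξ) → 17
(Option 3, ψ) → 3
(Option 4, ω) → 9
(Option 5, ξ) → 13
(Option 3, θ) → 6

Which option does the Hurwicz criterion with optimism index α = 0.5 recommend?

Option 1: 0.5·17 + 0.5·4 = 10.5
Option 2: 0.5·11 + 0.5·5 = 8
Option 3: 0.5·17 + 0.5·3 = 10
Option 4: 0.5·16 + 0.5·6 = 11
Option 5: 0.5·14 + 0.5·3 = 8.5
Highest Hurwicz score = 11 → Option 4.

Option 4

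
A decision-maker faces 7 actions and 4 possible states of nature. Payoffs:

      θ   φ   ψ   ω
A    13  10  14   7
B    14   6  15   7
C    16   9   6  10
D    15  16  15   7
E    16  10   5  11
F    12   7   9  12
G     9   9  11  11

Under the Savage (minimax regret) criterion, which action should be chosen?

Column bests: θ=16, φ=16, ψ=15, ω=12.
A regrets: 3, 6, 1, 5 → max 6
B regrets: 2, 10, 0, 5 → max 10
C regrets: 0, 7, 9, 2 → max 9
D regrets: 1, 0, 0, 5 → max 5
E regrets: 0, 6, 10, 1 → max 10
F regrets: 4, 9, 6, 0 → max 9
G regrets: 7, 7, 4, 1 → max 7
Smallest max regret = 5 → D.

D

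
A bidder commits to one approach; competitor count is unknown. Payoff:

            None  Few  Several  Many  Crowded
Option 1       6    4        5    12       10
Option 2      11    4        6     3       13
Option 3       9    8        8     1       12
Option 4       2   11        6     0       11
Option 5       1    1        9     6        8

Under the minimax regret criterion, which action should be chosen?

Column bests: None=11, Few=11, Several=9, Many=12, Crowded=13.
Option 1 regrets: 5, 7, 4, 0, 3 → max 7
Option 2 regrets: 0, 7, 3, 9, 0 → max 9
Option 3 regrets: 2, 3, 1, 11, 1 → max 11
Option 4 regrets: 9, 0, 3, 12, 2 → max 12
Option 5 regrets: 10, 10, 0, 6, 5 → max 10
Smallest max regret = 7 → Option 1.

Option 1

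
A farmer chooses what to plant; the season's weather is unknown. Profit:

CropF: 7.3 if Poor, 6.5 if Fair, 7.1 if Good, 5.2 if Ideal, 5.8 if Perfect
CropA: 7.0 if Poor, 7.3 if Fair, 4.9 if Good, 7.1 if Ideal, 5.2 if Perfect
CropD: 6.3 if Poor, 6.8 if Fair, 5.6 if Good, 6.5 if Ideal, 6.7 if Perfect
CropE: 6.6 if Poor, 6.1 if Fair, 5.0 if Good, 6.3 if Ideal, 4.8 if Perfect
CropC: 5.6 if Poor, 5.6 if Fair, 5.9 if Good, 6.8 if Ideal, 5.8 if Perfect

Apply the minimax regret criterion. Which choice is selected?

Column bests: Poor=7.3, Fair=7.3, Good=7.1, Ideal=7.1, Perfect=6.7.
CropF regrets: 0.0, 0.8, 0.0, 1.9, 0.9 → max 1.9
CropA regrets: 0.3, 0.0, 2.2, 0.0, 1.5 → max 2.2
CropD regrets: 1.0, 0.5, 1.5, 0.6, 0.0 → max 1.5
CropE regrets: 0.7, 1.2, 2.1, 0.8, 1.9 → max 2.1
CropC regrets: 1.7, 1.7, 1.2, 0.3, 0.9 → max 1.7
Smallest max regret = 1.5 → CropD.

CropD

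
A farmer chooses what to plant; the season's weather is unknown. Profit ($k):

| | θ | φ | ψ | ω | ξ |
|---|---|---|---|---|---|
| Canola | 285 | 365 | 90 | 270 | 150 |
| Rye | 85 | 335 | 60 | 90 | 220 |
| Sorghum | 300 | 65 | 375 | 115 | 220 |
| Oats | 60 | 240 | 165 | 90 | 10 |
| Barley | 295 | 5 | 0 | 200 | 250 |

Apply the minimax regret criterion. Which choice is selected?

Oats

Column bests: θ=300, φ=365, ψ=375, ω=270, ξ=250.
Canola regrets: 15, 0, 285, 0, 100 → max 285
Rye regrets: 215, 30, 315, 180, 30 → max 315
Sorghum regrets: 0, 300, 0, 155, 30 → max 300
Oats regrets: 240, 125, 210, 180, 240 → max 240
Barley regrets: 5, 360, 375, 70, 0 → max 375
Smallest max regret = 240 → Oats.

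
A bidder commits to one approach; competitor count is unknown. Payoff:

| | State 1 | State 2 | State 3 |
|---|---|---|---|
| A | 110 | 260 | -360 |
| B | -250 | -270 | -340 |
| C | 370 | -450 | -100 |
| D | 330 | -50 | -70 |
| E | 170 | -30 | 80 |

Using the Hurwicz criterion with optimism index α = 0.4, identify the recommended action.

D

A: 0.4·260 + 0.6·(-360) = -112
B: 0.4·(-250) + 0.6·(-340) = -304
C: 0.4·370 + 0.6·(-450) = -122
D: 0.4·330 + 0.6·(-70) = 90
E: 0.4·170 + 0.6·(-30) = 50
Highest Hurwicz score = 90 → D.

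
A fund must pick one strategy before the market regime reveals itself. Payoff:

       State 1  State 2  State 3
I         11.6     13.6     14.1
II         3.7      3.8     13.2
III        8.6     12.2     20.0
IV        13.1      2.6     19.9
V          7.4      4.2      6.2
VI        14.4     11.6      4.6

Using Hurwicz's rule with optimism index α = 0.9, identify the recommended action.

I: 0.9·14.1 + 0.1·11.6 = 13.85
II: 0.9·13.2 + 0.1·3.7 = 12.25
III: 0.9·20.0 + 0.1·8.6 = 18.86
IV: 0.9·19.9 + 0.1·2.6 = 18.17
V: 0.9·7.4 + 0.1·4.2 = 7.08
VI: 0.9·14.4 + 0.1·4.6 = 13.42
Highest Hurwicz score = 18.86 → III.

III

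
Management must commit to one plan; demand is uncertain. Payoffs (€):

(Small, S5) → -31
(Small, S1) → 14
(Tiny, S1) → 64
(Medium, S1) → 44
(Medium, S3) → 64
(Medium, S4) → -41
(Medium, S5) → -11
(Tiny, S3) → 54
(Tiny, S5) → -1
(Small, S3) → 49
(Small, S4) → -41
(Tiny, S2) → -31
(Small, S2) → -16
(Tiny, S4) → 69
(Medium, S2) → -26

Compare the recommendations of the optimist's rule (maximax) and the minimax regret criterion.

Row maxima: Tiny=69, Small=49, Medium=64
Best best-case = 69 → Tiny.
Column bests: S1=64, S2=-16, S3=64, S4=69, S5=-1.
Tiny regrets: 0, 15, 10, 0, 0 → max 15
Small regrets: 50, 0, 15, 110, 30 → max 110
Medium regrets: 20, 10, 0, 110, 10 → max 110
Smallest max regret = 15 → Tiny.

maximax → Tiny; minimax regret → Tiny (agree)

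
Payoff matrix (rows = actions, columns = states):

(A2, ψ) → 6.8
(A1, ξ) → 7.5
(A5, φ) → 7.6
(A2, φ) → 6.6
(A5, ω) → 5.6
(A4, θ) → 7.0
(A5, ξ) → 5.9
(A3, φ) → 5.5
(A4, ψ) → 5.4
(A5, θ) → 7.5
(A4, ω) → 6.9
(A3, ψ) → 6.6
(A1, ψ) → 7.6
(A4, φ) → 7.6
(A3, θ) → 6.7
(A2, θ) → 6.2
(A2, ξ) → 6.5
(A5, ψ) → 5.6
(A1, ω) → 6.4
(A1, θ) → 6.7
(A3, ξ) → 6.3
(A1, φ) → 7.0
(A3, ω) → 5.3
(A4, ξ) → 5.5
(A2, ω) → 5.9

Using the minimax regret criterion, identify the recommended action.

Column bests: θ=7.5, φ=7.6, ψ=7.6, ω=6.9, ξ=7.5.
A1 regrets: 0.8, 0.6, 0.0, 0.5, 0.0 → max 0.8
A2 regrets: 1.3, 1.0, 0.8, 1.0, 1.0 → max 1.3
A3 regrets: 0.8, 2.1, 1.0, 1.6, 1.2 → max 2.1
A4 regrets: 0.5, 0.0, 2.2, 0.0, 2.0 → max 2.2
A5 regrets: 0.0, 0.0, 2.0, 1.3, 1.6 → max 2.0
Smallest max regret = 0.8 → A1.

A1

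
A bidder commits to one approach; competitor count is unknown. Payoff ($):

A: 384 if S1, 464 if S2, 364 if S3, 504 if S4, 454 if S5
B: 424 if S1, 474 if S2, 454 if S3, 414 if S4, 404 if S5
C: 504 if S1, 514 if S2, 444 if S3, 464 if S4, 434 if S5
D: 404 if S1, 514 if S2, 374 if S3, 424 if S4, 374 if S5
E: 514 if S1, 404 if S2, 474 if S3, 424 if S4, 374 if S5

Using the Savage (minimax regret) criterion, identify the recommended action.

Column bests: S1=514, S2=514, S3=474, S4=504, S5=454.
A regrets: 130, 50, 110, 0, 0 → max 130
B regrets: 90, 40, 20, 90, 50 → max 90
C regrets: 10, 0, 30, 40, 20 → max 40
D regrets: 110, 0, 100, 80, 80 → max 110
E regrets: 0, 110, 0, 80, 80 → max 110
Smallest max regret = 40 → C.

C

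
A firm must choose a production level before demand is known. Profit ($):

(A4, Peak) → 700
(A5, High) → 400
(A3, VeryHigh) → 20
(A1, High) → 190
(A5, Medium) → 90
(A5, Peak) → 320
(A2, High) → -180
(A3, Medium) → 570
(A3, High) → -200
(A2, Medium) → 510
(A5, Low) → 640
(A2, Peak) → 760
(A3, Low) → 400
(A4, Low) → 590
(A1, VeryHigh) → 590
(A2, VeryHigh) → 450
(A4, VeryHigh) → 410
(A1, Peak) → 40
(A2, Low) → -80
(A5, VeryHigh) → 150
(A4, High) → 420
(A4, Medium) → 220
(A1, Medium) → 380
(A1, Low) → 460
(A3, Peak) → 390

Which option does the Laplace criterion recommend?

Row averages: A1=332, A2=292, A3=236, A4=468, A5=320
Highest average = 468 → A4.

A4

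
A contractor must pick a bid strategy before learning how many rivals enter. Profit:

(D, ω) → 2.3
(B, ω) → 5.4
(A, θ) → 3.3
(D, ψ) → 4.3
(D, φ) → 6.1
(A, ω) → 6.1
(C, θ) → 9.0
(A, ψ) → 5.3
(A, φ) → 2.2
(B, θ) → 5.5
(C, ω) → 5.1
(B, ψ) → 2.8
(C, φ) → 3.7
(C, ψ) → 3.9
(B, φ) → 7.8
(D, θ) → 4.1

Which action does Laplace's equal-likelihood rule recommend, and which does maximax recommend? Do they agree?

laplace → C; maximax → C (agree)

Row averages: A=4.225, B=5.375, C=5.425, D=4.2
Highest average = 5.425 → C.
Row maxima: A=6.1, B=7.8, C=9.0, D=6.1
Best best-case = 9.0 → C.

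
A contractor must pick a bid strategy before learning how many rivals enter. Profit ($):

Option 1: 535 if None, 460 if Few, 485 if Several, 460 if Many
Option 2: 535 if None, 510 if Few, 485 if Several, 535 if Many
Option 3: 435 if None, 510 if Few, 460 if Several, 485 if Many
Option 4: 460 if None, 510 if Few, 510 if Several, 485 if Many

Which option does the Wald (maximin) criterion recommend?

Option 2

Row minima: Option 1=460, Option 2=485, Option 3=435, Option 4=460
Best worst-case = 485 → Option 2.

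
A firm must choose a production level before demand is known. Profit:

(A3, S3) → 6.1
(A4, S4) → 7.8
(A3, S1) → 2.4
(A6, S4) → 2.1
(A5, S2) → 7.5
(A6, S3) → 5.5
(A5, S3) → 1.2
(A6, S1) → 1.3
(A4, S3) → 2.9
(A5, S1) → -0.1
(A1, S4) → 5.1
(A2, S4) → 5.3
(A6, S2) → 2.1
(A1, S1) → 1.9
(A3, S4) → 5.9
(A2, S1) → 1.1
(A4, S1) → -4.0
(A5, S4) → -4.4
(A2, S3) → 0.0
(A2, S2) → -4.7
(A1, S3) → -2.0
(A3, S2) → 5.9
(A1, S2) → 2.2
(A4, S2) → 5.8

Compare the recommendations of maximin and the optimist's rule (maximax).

maximin → A3; maximax → A4 (disagree)

Row minima: A1=-2.0, A2=-4.7, A3=2.4, A4=-4.0, A5=-4.4, A6=1.3
Best worst-case = 2.4 → A3.
Row maxima: A1=5.1, A2=5.3, A3=6.1, A4=7.8, A5=7.5, A6=5.5
Best best-case = 7.8 → A4.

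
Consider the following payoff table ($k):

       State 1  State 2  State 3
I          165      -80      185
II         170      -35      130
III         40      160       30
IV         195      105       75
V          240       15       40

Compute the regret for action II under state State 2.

195

Best payoff under State 2 is 160.
Regret = 160 − (-35) = 195.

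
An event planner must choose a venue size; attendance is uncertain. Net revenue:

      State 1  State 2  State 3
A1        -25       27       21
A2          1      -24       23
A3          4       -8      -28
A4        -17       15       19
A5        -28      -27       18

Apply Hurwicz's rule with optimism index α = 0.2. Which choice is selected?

A4

A1: 0.2·27 + 0.8·(-25) = -14.6
A2: 0.2·23 + 0.8·(-24) = -14.6
A3: 0.2·4 + 0.8·(-28) = -21.6
A4: 0.2·19 + 0.8·(-17) = -9.8
A5: 0.2·18 + 0.8·(-28) = -18.8
Highest Hurwicz score = -9.8 → A4.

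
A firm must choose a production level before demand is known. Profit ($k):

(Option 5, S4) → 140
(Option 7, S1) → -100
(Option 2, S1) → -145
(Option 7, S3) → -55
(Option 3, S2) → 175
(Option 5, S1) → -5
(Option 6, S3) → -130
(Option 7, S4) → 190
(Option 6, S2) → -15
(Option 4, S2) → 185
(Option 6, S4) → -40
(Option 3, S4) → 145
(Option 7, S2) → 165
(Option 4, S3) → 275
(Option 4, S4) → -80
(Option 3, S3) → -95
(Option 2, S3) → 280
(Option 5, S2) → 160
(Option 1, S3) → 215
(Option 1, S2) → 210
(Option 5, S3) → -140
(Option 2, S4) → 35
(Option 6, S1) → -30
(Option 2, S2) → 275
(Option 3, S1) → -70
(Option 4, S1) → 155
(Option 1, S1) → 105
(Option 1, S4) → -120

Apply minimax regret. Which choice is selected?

Column bests: S1=155, S2=275, S3=280, S4=190.
Option 1 regrets: 50, 65, 65, 310 → max 310
Option 2 regrets: 300, 0, 0, 155 → max 300
Option 3 regrets: 225, 100, 375, 45 → max 375
Option 4 regrets: 0, 90, 5, 270 → max 270
Option 5 regrets: 160, 115, 420, 50 → max 420
Option 6 regrets: 185, 290, 410, 230 → max 410
Option 7 regrets: 255, 110, 335, 0 → max 335
Smallest max regret = 270 → Option 4.

Option 4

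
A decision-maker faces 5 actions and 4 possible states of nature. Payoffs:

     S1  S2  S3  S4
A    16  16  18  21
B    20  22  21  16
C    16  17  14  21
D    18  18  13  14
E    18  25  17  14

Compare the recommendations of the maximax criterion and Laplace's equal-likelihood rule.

maximax → E; laplace → B (disagree)

Row maxima: A=21, B=22, C=21, D=18, E=25
Best best-case = 25 → E.
Row averages: A=17.75, B=19.75, C=17, D=15.75, E=18.5
Highest average = 19.75 → B.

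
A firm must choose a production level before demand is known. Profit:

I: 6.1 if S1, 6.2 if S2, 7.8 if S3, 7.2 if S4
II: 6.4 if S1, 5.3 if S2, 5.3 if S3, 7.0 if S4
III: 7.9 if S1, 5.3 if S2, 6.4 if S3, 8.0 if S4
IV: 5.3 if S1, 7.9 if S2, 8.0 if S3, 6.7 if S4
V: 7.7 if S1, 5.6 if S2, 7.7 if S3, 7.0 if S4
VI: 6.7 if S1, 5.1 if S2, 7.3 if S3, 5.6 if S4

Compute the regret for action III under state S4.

Best payoff under S4 is 8.0.
Regret = 8.0 − 8.0 = 0.0.

0.0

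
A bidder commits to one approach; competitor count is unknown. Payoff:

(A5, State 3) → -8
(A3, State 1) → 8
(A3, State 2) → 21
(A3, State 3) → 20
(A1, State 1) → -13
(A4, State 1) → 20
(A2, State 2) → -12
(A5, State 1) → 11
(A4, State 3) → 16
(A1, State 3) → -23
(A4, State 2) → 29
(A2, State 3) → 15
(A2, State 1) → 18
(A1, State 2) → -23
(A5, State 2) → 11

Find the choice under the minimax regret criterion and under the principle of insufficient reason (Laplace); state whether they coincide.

minimax regret → A4; laplace → A4 (agree)

Column bests: State 1=20, State 2=29, State 3=20.
A1 regrets: 33, 52, 43 → max 52
A2 regrets: 2, 41, 5 → max 41
A3 regrets: 12, 8, 0 → max 12
A4 regrets: 0, 0, 4 → max 4
A5 regrets: 9, 18, 28 → max 28
Smallest max regret = 4 → A4.
Row averages: A1=-59/3, A2=7, A3=49/3, A4=65/3, A5=14/3
Highest average = 65/3 → A4.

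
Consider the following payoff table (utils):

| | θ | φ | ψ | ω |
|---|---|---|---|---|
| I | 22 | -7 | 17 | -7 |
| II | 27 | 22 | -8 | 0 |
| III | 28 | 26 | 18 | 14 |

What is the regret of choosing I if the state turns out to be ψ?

1

Best payoff under ψ is 18.
Regret = 18 − 17 = 1.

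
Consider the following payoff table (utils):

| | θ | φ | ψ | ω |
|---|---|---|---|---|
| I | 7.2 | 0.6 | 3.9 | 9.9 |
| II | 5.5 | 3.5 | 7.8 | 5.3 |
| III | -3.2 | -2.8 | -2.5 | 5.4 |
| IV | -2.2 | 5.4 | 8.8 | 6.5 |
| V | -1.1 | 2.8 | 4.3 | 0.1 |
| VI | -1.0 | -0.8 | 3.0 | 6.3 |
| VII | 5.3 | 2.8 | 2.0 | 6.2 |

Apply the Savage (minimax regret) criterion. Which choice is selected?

Column bests: θ=7.2, φ=5.4, ψ=8.8, ω=9.9.
I regrets: 0.0, 4.8, 4.9, 0.0 → max 4.9
II regrets: 1.7, 1.9, 1.0, 4.6 → max 4.6
III regrets: 10.4, 8.2, 11.3, 4.5 → max 11.3
IV regrets: 9.4, 0.0, 0.0, 3.4 → max 9.4
V regrets: 8.3, 2.6, 4.5, 9.8 → max 9.8
VI regrets: 8.2, 6.2, 5.8, 3.6 → max 8.2
VII regrets: 1.9, 2.6, 6.8, 3.7 → max 6.8
Smallest max regret = 4.6 → II.

II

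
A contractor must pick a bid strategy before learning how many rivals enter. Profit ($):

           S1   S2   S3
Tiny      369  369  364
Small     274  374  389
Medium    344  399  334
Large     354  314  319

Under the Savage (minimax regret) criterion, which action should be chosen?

Tiny

Column bests: S1=369, S2=399, S3=389.
Tiny regrets: 0, 30, 25 → max 30
Small regrets: 95, 25, 0 → max 95
Medium regrets: 25, 0, 55 → max 55
Large regrets: 15, 85, 70 → max 85
Smallest max regret = 30 → Tiny.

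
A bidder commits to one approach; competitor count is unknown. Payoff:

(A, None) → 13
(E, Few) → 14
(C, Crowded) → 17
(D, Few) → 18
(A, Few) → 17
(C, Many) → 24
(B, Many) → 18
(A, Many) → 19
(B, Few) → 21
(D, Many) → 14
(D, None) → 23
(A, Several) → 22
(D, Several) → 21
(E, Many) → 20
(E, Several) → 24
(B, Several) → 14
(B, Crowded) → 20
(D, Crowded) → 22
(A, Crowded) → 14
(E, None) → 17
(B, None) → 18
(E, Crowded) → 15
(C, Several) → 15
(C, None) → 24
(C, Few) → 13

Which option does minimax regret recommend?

Column bests: None=24, Few=21, Several=24, Many=24, Crowded=22.
A regrets: 11, 4, 2, 5, 8 → max 11
B regrets: 6, 0, 10, 6, 2 → max 10
C regrets: 0, 8, 9, 0, 5 → max 9
D regrets: 1, 3, 3, 10, 0 → max 10
E regrets: 7, 7, 0, 4, 7 → max 7
Smallest max regret = 7 → E.

E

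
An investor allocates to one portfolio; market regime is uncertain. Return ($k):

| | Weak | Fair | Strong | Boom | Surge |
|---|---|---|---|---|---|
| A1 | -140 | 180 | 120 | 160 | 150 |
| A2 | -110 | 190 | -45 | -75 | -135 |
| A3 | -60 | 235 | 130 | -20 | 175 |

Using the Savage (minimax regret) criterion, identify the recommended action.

Column bests: Weak=-60, Fair=235, Strong=130, Boom=160, Surge=175.
A1 regrets: 80, 55, 10, 0, 25 → max 80
A2 regrets: 50, 45, 175, 235, 310 → max 310
A3 regrets: 0, 0, 0, 180, 0 → max 180
Smallest max regret = 80 → A1.

A1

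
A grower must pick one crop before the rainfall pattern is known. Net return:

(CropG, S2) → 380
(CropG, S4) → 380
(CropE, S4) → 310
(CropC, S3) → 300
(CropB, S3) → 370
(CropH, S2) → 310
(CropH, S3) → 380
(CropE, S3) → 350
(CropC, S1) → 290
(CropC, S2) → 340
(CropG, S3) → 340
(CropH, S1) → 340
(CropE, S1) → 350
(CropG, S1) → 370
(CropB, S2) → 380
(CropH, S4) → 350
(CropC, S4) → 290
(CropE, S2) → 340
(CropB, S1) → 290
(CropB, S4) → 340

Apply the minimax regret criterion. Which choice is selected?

CropG

Column bests: S1=370, S2=380, S3=380, S4=380.
CropG regrets: 0, 0, 40, 0 → max 40
CropC regrets: 80, 40, 80, 90 → max 90
CropH regrets: 30, 70, 0, 30 → max 70
CropB regrets: 80, 0, 10, 40 → max 80
CropE regrets: 20, 40, 30, 70 → max 70
Smallest max regret = 40 → CropG.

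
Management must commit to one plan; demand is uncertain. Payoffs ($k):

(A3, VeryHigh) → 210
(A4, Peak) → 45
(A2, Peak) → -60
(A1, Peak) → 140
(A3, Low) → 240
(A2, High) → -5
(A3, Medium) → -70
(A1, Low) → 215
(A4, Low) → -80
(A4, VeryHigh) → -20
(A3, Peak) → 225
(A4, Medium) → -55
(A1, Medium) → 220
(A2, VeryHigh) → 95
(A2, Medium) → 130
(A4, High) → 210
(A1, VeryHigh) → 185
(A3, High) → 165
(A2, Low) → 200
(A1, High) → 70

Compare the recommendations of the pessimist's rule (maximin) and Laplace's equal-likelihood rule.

Row minima: A1=70, A2=-60, A3=-70, A4=-80
Best worst-case = 70 → A1.
Row averages: A1=166, A2=72, A3=154, A4=20
Highest average = 166 → A1.

maximin → A1; laplace → A1 (agree)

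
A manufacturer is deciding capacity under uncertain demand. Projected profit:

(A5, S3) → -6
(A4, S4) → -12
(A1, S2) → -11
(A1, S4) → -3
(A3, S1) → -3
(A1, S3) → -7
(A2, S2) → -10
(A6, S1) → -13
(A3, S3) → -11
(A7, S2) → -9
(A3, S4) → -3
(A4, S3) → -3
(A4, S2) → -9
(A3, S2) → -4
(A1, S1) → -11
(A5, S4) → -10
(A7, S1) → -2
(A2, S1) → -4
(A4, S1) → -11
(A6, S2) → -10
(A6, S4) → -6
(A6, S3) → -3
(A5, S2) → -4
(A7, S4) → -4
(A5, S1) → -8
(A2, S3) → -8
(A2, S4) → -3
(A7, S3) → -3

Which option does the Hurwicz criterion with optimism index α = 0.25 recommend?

A7

A1: 0.25·(-3) + 0.75·(-11) = -9
A2: 0.25·(-3) + 0.75·(-10) = -8.25
A3: 0.25·(-3) + 0.75·(-11) = -9
A4: 0.25·(-3) + 0.75·(-12) = -9.75
A5: 0.25·(-4) + 0.75·(-10) = -8.5
A6: 0.25·(-3) + 0.75·(-13) = -10.5
A7: 0.25·(-2) + 0.75·(-9) = -7.25
Highest Hurwicz score = -7.25 → A7.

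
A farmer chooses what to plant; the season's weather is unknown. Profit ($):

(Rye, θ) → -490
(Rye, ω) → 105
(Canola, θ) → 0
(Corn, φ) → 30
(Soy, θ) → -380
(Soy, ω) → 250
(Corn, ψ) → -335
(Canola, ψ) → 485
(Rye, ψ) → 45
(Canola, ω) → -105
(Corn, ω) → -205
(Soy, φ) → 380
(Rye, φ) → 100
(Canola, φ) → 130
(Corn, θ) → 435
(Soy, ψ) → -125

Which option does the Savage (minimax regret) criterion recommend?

Canola

Column bests: θ=435, φ=380, ψ=485, ω=250.
Canola regrets: 435, 250, 0, 355 → max 435
Corn regrets: 0, 350, 820, 455 → max 820
Rye regrets: 925, 280, 440, 145 → max 925
Soy regrets: 815, 0, 610, 0 → max 815
Smallest max regret = 435 → Canola.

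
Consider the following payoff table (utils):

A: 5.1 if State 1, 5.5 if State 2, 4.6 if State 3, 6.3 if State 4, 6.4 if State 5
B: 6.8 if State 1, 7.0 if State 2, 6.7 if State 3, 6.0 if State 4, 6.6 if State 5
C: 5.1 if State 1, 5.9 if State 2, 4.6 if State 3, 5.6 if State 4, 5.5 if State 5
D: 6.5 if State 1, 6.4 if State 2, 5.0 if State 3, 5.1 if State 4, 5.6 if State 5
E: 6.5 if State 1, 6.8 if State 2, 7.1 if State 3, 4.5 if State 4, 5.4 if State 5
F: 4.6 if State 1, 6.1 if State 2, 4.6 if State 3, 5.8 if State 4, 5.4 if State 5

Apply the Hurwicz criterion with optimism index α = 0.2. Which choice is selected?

B

A: 0.2·6.4 + 0.8·4.6 = 4.96
B: 0.2·7.0 + 0.8·6.0 = 6.2
C: 0.2·5.9 + 0.8·4.6 = 4.86
D: 0.2·6.5 + 0.8·5.0 = 5.3
E: 0.2·7.1 + 0.8·4.5 = 5.02
F: 0.2·6.1 + 0.8·4.6 = 4.9
Highest Hurwicz score = 6.2 → B.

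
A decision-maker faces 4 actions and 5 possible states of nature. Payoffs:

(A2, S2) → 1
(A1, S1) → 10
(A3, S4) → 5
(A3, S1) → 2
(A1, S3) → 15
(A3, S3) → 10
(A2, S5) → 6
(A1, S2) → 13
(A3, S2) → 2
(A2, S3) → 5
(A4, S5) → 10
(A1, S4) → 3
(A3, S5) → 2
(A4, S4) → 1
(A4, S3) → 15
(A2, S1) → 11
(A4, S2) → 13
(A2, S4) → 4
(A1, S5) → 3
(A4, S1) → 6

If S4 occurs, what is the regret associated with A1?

2

Best payoff under S4 is 5.
Regret = 5 − 3 = 2.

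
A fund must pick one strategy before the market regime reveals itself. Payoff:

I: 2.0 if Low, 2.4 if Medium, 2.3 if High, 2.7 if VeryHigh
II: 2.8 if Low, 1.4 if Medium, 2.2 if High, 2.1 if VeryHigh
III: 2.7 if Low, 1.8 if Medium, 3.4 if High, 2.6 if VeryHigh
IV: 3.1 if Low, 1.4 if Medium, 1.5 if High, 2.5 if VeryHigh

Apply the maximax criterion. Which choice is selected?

Row maxima: I=2.7, II=2.8, III=3.4, IV=3.1
Best best-case = 3.4 → III.

III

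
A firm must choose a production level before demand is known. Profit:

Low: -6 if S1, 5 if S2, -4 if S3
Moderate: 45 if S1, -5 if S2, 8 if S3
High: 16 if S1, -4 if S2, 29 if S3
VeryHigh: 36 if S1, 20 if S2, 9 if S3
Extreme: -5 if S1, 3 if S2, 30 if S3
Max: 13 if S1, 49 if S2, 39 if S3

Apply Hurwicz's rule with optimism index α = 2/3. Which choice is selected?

Low: 2/3·5 + 1/3·(-6) = 4/3
Moderate: 2/3·45 + 1/3·(-5) = 85/3
High: 2/3·29 + 1/3·(-4) = 18
VeryHigh: 2/3·36 + 1/3·9 = 27
Extreme: 2/3·30 + 1/3·(-5) = 55/3
Max: 2/3·49 + 1/3·13 = 37
Highest Hurwicz score = 37 → Max.

Max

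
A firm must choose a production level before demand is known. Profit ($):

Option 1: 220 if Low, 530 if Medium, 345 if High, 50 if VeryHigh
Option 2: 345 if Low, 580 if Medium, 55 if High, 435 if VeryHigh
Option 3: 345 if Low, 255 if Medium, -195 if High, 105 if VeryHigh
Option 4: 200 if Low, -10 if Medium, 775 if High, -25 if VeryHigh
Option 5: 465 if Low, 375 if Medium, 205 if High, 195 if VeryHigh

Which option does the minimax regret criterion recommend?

Column bests: Low=465, Medium=580, High=775, VeryHigh=435.
Option 1 regrets: 245, 50, 430, 385 → max 430
Option 2 regrets: 120, 0, 720, 0 → max 720
Option 3 regrets: 120, 325, 970, 330 → max 970
Option 4 regrets: 265, 590, 0, 460 → max 590
Option 5 regrets: 0, 205, 570, 240 → max 570
Smallest max regret = 430 → Option 1.

Option 1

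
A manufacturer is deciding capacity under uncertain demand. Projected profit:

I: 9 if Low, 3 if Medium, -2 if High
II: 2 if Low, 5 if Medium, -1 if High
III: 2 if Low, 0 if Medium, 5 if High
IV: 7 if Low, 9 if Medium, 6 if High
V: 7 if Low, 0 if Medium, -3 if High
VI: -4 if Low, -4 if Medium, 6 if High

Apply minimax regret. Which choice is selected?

Column bests: Low=9, Medium=9, High=6.
I regrets: 0, 6, 8 → max 8
II regrets: 7, 4, 7 → max 7
III regrets: 7, 9, 1 → max 9
IV regrets: 2, 0, 0 → max 2
V regrets: 2, 9, 9 → max 9
VI regrets: 13, 13, 0 → max 13
Smallest max regret = 2 → IV.

IV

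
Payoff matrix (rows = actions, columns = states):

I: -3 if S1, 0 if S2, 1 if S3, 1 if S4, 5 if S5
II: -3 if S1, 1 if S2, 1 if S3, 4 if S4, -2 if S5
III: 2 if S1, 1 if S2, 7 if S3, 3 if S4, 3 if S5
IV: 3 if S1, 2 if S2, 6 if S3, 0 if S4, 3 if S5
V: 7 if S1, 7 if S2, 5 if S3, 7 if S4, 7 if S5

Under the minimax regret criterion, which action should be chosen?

V

Column bests: S1=7, S2=7, S3=7, S4=7, S5=7.
I regrets: 10, 7, 6, 6, 2 → max 10
II regrets: 10, 6, 6, 3, 9 → max 10
III regrets: 5, 6, 0, 4, 4 → max 6
IV regrets: 4, 5, 1, 7, 4 → max 7
V regrets: 0, 0, 2, 0, 0 → max 2
Smallest max regret = 2 → V.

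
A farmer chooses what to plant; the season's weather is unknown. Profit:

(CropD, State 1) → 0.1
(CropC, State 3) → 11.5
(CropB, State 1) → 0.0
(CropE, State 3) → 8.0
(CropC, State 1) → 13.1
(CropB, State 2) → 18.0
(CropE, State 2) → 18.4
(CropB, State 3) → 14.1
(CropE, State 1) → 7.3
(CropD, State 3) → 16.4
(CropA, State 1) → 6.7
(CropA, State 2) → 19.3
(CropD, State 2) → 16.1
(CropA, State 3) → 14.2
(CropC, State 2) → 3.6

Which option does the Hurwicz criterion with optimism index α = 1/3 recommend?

CropA: 1/3·19.3 + 2/3·6.7 = 10.9
CropD: 1/3·16.4 + 2/3·0.1 = 83/15
CropB: 1/3·18.0 + 2/3·0.0 = 6
CropC: 1/3·13.1 + 2/3·3.6 = 203/30
CropE: 1/3·18.4 + 2/3·7.3 = 11
Highest Hurwicz score = 11 → CropE.

CropE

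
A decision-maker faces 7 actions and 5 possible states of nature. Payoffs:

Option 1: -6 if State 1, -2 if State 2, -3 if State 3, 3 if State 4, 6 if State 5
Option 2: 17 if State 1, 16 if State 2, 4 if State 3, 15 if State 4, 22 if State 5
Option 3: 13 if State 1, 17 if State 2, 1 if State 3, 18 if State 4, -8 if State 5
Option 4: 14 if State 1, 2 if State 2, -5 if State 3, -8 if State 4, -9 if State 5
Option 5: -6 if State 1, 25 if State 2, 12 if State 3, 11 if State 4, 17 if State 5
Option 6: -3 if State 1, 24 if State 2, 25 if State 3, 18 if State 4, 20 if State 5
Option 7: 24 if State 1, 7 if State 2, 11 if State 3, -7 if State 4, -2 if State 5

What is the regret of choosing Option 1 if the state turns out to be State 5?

Best payoff under State 5 is 22.
Regret = 22 − 6 = 16.

16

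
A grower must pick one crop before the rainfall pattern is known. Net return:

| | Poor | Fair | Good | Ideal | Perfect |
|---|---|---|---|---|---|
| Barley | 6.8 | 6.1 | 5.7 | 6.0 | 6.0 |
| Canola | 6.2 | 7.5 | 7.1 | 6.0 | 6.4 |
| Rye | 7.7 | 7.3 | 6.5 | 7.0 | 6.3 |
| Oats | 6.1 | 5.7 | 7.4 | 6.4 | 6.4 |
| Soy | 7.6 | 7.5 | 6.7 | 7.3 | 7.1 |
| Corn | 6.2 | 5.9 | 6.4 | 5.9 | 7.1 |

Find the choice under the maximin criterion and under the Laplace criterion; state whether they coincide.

maximin → Soy; laplace → Soy (agree)

Row minima: Barley=5.7, Canola=6.0, Rye=6.3, Oats=5.7, Soy=6.7, Corn=5.9
Best worst-case = 6.7 → Soy.
Row averages: Barley=6.12, Canola=6.64, Rye=6.96, Oats=6.4, Soy=7.24, Corn=6.3
Highest average = 7.24 → Soy.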